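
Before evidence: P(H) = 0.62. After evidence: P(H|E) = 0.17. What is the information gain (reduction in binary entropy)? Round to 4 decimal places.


Prior entropy = 0.958
Posterior entropy = 0.6577
Information gain = 0.958 - 0.6577 = 0.3003

0.3003


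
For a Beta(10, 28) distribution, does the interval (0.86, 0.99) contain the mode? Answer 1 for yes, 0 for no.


Mode of Beta(a,b) = (a-1)/(a+b-2)
= (10-1)/(10+28-2) = 0.25
Check: 0.86 <= 0.25 <= 0.99?
Result: 0

0


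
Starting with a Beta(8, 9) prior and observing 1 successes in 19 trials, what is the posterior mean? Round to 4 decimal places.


Posterior parameters: alpha = 8 + 1 = 9
beta = 9 + 18 = 27
Posterior mean = alpha / (alpha + beta) = 9 / 36
= 0.25

0.25


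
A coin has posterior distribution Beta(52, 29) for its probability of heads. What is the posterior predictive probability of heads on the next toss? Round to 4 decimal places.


Posterior predictive = E[theta] = alpha/(alpha+beta)
= 52/81
= 0.642

0.642


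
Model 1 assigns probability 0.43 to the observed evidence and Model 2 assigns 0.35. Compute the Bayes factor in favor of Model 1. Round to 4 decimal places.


BF = P(data|M1) / P(data|M2)
= 0.43 / 0.35 = 1.2286

1.2286


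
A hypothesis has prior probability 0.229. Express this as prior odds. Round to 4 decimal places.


Odds = P(H) / P(not H) = 0.229 / 0.771
= 0.297

0.297


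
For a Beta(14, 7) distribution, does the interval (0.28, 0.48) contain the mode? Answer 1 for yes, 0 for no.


Mode of Beta(a,b) = (a-1)/(a+b-2)
= (14-1)/(14+7-2) = 0.6842
Check: 0.28 <= 0.6842 <= 0.48?
Result: 0

0


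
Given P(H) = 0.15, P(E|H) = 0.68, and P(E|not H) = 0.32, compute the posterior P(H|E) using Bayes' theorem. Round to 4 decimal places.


By Bayes' theorem: P(H|E) = P(E|H)*P(H) / P(E)
P(E) = P(E|H)*P(H) + P(E|not H)*P(not H)
P(E) = 0.68*0.15 + 0.32*0.85 = 0.374
P(H|E) = 0.68*0.15 / 0.374 = 0.2727

0.2727


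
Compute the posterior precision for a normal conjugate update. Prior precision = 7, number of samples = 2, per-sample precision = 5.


tau_post = tau_0 + n * tau
= 7 + 2 * 5 = 17

17


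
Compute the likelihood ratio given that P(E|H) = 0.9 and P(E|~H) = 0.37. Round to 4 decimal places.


LR = P(E|H) / P(E|~H)
= 0.9 / 0.37 = 2.4324

2.4324


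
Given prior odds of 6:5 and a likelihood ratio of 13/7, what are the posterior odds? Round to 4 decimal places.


Posterior odds = prior odds * LR
Prior odds = 6/5 = 1.2
LR = 13/7 = 1.8571
Posterior odds = 1.2 * 1.8571 = 2.2286

2.2286


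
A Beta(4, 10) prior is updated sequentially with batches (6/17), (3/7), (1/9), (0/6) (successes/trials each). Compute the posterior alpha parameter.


Sequential conjugate updating is equivalent to a single batch update.
Total successes across all batches = 10
alpha_posterior = alpha_prior + total_successes = 4 + 10
= 14

14


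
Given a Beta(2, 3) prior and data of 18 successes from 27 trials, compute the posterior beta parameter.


Number of failures = 27 - 18 = 9
Posterior beta = 3 + 9 = 12

12


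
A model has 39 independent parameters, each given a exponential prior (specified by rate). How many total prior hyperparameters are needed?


Each exponential prior needs 1 hyperparameter (rate).
Total = 1 * 39 = 39

39


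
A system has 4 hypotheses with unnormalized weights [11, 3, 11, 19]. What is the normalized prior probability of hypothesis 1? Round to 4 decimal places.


The normalized prior is the weight divided by the total.
Total weight = 44
P(H1) = 11 / 44 = 0.25

0.25


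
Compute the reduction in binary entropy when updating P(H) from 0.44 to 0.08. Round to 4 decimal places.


H_before = -p*log2(p) - (1-p)*log2(1-p) for p=0.44: 0.9896
H_after for p=0.08: 0.4022
Reduction = 0.9896 - 0.4022 = 0.5874

0.5874


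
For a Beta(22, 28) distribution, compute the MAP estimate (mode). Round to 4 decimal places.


MAP = mode = (a-1)/(a+b-2)
= (22-1)/(22+28-2)
= 21/48 = 0.4375

0.4375


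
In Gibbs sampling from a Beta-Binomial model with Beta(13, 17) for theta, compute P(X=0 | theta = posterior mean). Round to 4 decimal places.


Posterior mean = alpha/(alpha+beta) = 13/30 = 0.4333
P(X=0|theta=mean) = 1 - theta = 0.5667

0.5667


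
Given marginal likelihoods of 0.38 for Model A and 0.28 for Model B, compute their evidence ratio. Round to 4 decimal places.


Ratio = ML(A) / ML(B) = 0.38/0.28
= 1.3571

1.3571


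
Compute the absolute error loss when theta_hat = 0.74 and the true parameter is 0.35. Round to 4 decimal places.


L = |theta_hat - theta_true|
= |0.74 - 0.35| = 0.39

0.39


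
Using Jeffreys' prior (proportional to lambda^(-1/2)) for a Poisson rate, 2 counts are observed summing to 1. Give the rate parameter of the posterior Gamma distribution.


Conjugate update: Gamma(prior_shape + S, prior_rate + n).
Prior shape = 0.5, prior rate = 0.
Posterior rate = 0 + n = 2

2.0


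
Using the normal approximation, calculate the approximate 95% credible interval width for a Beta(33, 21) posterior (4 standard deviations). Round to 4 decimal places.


Var(Beta) = 33*21/(54^2 * 55) = 0.0043
SD = 0.0657
Width ~ 4*SD = 0.2629

0.2629


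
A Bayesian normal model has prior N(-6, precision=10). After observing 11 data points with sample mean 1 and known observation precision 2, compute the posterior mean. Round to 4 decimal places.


Posterior mean = (prior_precision * prior_mean + n * data_precision * data_mean) / (prior_precision + n * data_precision)
Numerator = 10*-6 + 11*2*1 = -38
Denominator = 10 + 11*2 = 32
Posterior mean = -1.1875

-1.1875


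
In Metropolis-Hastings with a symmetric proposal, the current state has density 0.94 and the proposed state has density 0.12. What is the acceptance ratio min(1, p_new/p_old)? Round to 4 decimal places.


Ratio = p_new / p_old = 0.12 / 0.94 = 0.1277
Acceptance = min(1, 0.1277) = 0.1277

0.1277


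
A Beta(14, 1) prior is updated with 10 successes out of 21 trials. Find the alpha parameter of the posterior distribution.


In the Beta-Binomial conjugate update:
alpha_post = alpha_prior + successes
= 14 + 10
= 24

24


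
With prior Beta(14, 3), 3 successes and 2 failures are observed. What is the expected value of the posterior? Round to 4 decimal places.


Posterior = Beta(17, 5)
E[theta] = alpha/(alpha+beta)
= 17/22 = 0.7727

0.7727


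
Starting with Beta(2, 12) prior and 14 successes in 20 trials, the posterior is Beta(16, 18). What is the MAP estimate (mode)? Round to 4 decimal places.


The mode of Beta(a, b) when a > 1 and b > 1 is (a-1)/(a+b-2)
= (16 - 1) / (16 + 18 - 2)
= 15 / 32
= 0.4688

0.4688


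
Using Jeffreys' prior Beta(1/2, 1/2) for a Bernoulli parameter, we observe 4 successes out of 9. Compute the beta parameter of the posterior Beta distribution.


Conjugate update: Beta(0.5 + k, 0.5 + n - k).
k = 4, n - k = 5
Posterior beta = 0.5 + (n - k) = 0.5 + 5 = 5.5

5.5


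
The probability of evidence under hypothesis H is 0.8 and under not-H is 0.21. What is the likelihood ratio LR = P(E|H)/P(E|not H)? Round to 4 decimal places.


LR = 0.8 / 0.21
= 3.8095

3.8095


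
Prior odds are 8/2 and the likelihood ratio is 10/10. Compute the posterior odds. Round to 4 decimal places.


Posterior odds = prior odds * likelihood ratio
= (8/2) * (10/10)
= 80 / 20
= 4.0

4.0


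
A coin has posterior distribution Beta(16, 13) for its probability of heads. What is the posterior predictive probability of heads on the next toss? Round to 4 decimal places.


Posterior predictive = E[theta] = alpha/(alpha+beta)
= 16/29
= 0.5517

0.5517


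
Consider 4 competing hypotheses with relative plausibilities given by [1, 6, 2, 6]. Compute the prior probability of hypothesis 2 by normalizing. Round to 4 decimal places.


Sum of weights = 1 + 6 + 2 + 6 = 15
Normalized prior for H2 = 6 / 15
= 0.4

0.4


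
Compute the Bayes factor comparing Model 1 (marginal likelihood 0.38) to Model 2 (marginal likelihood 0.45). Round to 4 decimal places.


BF12 = marginal likelihood of M1 / marginal likelihood of M2
= 0.38/0.45
= 0.8444

0.8444


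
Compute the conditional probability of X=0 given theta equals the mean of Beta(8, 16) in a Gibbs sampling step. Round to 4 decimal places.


Mean of Beta(8, 16) = 0.3333
P(X=0 | theta=0.3333) = 0.6667

0.6667


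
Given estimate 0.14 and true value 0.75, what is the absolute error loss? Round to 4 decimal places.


Absolute error = |estimate - true|
= |-0.61| = 0.61

0.61


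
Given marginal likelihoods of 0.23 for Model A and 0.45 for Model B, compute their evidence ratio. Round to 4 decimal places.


Ratio = ML(A) / ML(B) = 0.23/0.45
= 0.5111

0.5111


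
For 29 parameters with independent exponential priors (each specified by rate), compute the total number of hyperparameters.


A exponential prior has 1 hyperparameter per parameter.
Total = 29 * 1 = 29

29


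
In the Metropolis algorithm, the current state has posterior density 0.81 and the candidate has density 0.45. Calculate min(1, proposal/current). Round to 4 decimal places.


Ratio = 0.45/0.81 = 0.5556
Acceptance probability = min(1, 0.5556)
= 0.5556

0.5556


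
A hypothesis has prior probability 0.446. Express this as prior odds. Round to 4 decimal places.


Odds = P(H) / P(not H) = 0.446 / 0.554
= 0.8051

0.8051


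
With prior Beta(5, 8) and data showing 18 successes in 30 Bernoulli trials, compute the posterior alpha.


Conjugate update: alpha_posterior = alpha_prior + k
= 5 + 18 = 23

23


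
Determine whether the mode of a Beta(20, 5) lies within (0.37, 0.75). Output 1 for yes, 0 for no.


First find the mode: (a-1)/(a+b-2) = 0.8261
Is 0.8261 in (0.37, 0.75)? 0

0


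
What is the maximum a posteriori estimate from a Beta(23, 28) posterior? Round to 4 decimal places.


The MAP estimate equals the mode of the distribution.
Mode of Beta(a,b) = (a-1)/(a+b-2)
= 22/49
= 0.449

0.449


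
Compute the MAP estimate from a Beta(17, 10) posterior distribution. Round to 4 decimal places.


MAP = mode of Beta distribution
= (alpha - 1)/(alpha + beta - 2)
= (17-1)/(17+10-2)
= 16/25 = 0.64

0.64


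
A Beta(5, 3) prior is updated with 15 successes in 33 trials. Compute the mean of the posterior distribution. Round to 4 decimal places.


After update: Beta(20, 21)
Mean = 20 / (20 + 21) = 20 / 41
= 0.4878

0.4878


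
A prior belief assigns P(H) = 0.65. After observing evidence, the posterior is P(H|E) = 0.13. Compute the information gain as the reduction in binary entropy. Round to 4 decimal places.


H(prior) = -0.65*log2(0.65) - 0.35*log2(0.35)
= 0.9341
H(post) = -0.13*log2(0.13) - 0.87*log2(0.87)
= 0.5574
IG = 0.9341 - 0.5574 = 0.3766

0.3766


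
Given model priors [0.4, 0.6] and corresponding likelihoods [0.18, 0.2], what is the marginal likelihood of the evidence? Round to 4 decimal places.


P(E) = sum_i P(M_i) P(E|M_i)
= 0.072 + 0.12
= 0.192

0.192


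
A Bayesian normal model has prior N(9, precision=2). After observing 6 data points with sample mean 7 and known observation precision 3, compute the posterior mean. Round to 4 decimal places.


Posterior mean = (prior_precision * prior_mean + n * data_precision * data_mean) / (prior_precision + n * data_precision)
Numerator = 2*9 + 6*3*7 = 144
Denominator = 2 + 6*3 = 20
Posterior mean = 7.2

7.2


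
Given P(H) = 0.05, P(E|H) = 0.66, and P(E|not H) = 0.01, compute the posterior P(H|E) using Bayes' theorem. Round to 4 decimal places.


By Bayes' theorem: P(H|E) = P(E|H)*P(H) / P(E)
P(E) = P(E|H)*P(H) + P(E|not H)*P(not H)
P(E) = 0.66*0.05 + 0.01*0.95 = 0.0425
P(H|E) = 0.66*0.05 / 0.0425 = 0.7765

0.7765


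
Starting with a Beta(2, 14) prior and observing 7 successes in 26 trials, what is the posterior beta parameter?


Posterior beta = prior beta + failures
Failures = 26 - 7 = 19
beta_post = 14 + 19 = 33

33


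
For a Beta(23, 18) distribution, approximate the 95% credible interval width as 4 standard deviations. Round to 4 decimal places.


Variance of Beta(a,b) = ab / ((a+b)^2 * (a+b+1))
= 23*18 / ((41)^2 * 42)
= 0.0059
SD = sqrt(0.0059) = 0.0766
Width = 4 * SD = 0.3063

0.3063


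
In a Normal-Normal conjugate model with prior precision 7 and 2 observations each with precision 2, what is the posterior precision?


Posterior precision = prior precision + n * observation precision
= 7 + 2 * 2
= 7 + 4 = 11

11


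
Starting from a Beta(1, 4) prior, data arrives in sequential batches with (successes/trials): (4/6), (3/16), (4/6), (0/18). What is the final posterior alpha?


In sequential Bayesian updating, we sum all successes.
Total successes = 11
Final alpha = 1 + 11 = 12

12


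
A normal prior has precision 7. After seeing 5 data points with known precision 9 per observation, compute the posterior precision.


In the conjugate normal model, precisions add:
tau_posterior = tau_prior + n * tau_data
= 7 + 5*9 = 52

52


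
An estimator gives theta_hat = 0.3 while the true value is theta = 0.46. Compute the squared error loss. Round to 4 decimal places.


The squared error loss is (theta_hat - theta)^2
= (0.3 - 0.46)^2
= (-0.16)^2 = 0.0256

0.0256


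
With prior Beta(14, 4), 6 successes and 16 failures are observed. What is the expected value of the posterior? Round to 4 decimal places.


Posterior = Beta(20, 20)
E[theta] = alpha/(alpha+beta)
= 20/40 = 0.5

0.5


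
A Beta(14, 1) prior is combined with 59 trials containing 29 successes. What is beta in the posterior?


In conjugate updating:
beta_posterior = beta_prior + (n - k)
= 1 + (59 - 29)
= 1 + 30 = 31

31


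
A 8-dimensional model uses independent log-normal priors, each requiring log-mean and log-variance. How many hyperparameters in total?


Per parameter: 2 (log-mean and log-variance).
Total = 8 * 2 = 16

16


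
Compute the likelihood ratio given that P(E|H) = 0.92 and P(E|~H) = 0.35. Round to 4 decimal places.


LR = P(E|H) / P(E|~H)
= 0.92 / 0.35 = 2.6286

2.6286


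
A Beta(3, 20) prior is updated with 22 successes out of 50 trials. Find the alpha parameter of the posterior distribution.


In the Beta-Binomial conjugate update:
alpha_post = alpha_prior + successes
= 3 + 22
= 25

25


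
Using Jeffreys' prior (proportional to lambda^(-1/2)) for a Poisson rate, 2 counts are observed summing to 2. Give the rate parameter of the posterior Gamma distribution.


Conjugate update: Gamma(prior_shape + S, prior_rate + n).
Prior shape = 0.5, prior rate = 0.
Posterior rate = 0 + n = 2

2.0


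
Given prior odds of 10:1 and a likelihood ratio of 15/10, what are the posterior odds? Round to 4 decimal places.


Posterior odds = prior odds * LR
Prior odds = 10/1 = 10.0
LR = 15/10 = 1.5
Posterior odds = 10.0 * 1.5 = 15.0

15.0


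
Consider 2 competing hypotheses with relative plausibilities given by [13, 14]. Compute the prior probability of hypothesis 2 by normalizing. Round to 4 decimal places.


Sum of weights = 13 + 14 = 27
Normalized prior for H2 = 14 / 27
= 0.5185

0.5185


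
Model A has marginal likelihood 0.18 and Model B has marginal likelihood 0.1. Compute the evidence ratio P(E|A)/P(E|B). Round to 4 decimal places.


Evidence ratio = P(E|A) / P(E|B)
= 0.18 / 0.1
= 1.8

1.8


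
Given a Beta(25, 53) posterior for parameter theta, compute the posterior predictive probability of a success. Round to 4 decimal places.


For a Beta-Bernoulli model, the predictive probability is the mean:
P(success) = 25/(25+53) = 25/78 = 0.3205

0.3205


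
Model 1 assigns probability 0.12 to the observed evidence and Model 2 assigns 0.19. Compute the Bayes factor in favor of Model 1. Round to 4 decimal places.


BF = P(data|M1) / P(data|M2)
= 0.12 / 0.19 = 0.6316

0.6316


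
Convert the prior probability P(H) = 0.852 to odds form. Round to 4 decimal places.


P(not H) = 1 - 0.852 = 0.148
Odds = 0.852 / 0.148 = 5.7568

5.7568


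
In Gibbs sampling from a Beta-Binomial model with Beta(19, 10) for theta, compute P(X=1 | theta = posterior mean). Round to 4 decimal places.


Posterior mean = alpha/(alpha+beta) = 19/29 = 0.6552
P(X=1|theta=mean) = theta = 0.6552

0.6552


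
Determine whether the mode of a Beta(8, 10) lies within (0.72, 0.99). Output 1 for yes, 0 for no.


First find the mode: (a-1)/(a+b-2) = 0.4375
Is 0.4375 in (0.72, 0.99)? 0

0


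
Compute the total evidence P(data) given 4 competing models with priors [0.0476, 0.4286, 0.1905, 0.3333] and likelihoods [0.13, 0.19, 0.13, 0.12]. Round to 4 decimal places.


Marginal likelihood = sum P(model_i) * P(data|model_i)
Model 1: 0.0476 * 0.13 = 0.0062
Model 2: 0.4286 * 0.19 = 0.0814
Model 3: 0.1905 * 0.13 = 0.0248
Model 4: 0.3333 * 0.12 = 0.04
Total = 0.1524

0.1524


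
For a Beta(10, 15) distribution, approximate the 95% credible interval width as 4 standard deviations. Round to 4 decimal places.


Variance of Beta(a,b) = ab / ((a+b)^2 * (a+b+1))
= 10*15 / ((25)^2 * 26)
= 0.0092
SD = sqrt(0.0092) = 0.0961
Width = 4 * SD = 0.3843

0.3843


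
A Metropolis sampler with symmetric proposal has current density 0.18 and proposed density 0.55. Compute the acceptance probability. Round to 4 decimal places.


For symmetric proposals, acceptance = min(1, pi(x*)/pi(x))
= min(1, 0.55/0.18)
= min(1, 3.0556) = 1.0

1.0


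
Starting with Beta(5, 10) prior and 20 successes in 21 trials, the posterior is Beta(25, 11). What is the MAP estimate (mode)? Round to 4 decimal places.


The mode of Beta(a, b) when a > 1 and b > 1 is (a-1)/(a+b-2)
= (25 - 1) / (25 + 11 - 2)
= 24 / 34
= 0.7059

0.7059


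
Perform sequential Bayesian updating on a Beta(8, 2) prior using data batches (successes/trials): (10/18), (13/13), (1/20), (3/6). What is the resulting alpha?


Accumulate successes: 27
Posterior alpha = prior alpha + sum of successes
= 8 + 27 = 35

35


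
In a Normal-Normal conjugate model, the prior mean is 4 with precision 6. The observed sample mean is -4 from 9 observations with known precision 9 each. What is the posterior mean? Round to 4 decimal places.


Posterior precision = tau0 + n*tau = 6 + 9*9 = 87
Posterior mean = (tau0*mu0 + n*tau*xbar) / posterior_precision
= (6*4 + 9*9*-4) / 87
= -300 / 87 = -3.4483

-3.4483


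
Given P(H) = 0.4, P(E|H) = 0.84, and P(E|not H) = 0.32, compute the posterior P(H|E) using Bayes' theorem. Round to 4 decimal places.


By Bayes' theorem: P(H|E) = P(E|H)*P(H) / P(E)
P(E) = P(E|H)*P(H) + P(E|not H)*P(not H)
P(E) = 0.84*0.4 + 0.32*0.6 = 0.528
P(H|E) = 0.84*0.4 / 0.528 = 0.6364

0.6364


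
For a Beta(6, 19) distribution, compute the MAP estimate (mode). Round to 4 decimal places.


MAP = mode = (a-1)/(a+b-2)
= (6-1)/(6+19-2)
= 5/23 = 0.2174

0.2174


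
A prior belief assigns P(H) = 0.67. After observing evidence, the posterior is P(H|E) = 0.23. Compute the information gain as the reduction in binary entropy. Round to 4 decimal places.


H(prior) = -0.67*log2(0.67) - 0.33*log2(0.33)
= 0.9149
H(post) = -0.23*log2(0.23) - 0.77*log2(0.77)
= 0.778
IG = 0.9149 - 0.778 = 0.1369

0.1369


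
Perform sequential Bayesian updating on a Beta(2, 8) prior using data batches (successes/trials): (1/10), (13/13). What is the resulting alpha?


Accumulate successes: 14
Posterior alpha = prior alpha + sum of successes
= 2 + 14 = 16

16


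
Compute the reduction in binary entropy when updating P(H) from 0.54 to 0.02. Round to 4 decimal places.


H_before = -p*log2(p) - (1-p)*log2(1-p) for p=0.54: 0.9954
H_after for p=0.02: 0.1414
Reduction = 0.9954 - 0.1414 = 0.8539

0.8539


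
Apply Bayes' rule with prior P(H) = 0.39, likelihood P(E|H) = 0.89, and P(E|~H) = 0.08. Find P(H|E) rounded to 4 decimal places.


Step 1: Compute marginal P(E) = P(E|H)P(H) + P(E|~H)P(~H)
= 0.89*0.39 + 0.08*0.61 = 0.3959
Step 2: P(H|E) = P(E|H)P(H)/P(E) = 0.3471/0.3959
= 0.8767

0.8767


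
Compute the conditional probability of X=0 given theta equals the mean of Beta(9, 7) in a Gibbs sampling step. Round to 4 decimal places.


Mean of Beta(9, 7) = 0.5625
P(X=0 | theta=0.5625) = 0.4375

0.4375


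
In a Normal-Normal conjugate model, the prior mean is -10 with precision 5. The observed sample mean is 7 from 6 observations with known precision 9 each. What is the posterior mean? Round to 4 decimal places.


Posterior precision = tau0 + n*tau = 5 + 6*9 = 59
Posterior mean = (tau0*mu0 + n*tau*xbar) / posterior_precision
= (5*-10 + 6*9*7) / 59
= 328 / 59 = 5.5593

5.5593


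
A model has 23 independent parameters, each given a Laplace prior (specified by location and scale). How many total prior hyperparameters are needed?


Each Laplace prior needs 2 hyperparameters (location and scale).
Total = 2 * 23 = 46

46


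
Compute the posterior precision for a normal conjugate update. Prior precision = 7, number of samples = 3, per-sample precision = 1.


tau_post = tau_0 + n * tau
= 7 + 3 * 1 = 10

10


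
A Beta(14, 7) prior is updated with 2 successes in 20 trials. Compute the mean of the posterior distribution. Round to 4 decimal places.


After update: Beta(16, 25)
Mean = 16 / (16 + 25) = 16 / 41
= 0.3902

0.3902


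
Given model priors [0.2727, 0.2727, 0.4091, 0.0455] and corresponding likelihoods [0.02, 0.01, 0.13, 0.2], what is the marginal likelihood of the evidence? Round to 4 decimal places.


P(E) = sum_i P(M_i) P(E|M_i)
= 0.0055 + 0.0027 + 0.0532 + 0.0091
= 0.0705

0.0705


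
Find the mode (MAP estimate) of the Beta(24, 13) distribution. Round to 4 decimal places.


For Beta(a,b) with a,b > 1:
Mode = (a-1)/(a+b-2) = (24-1)/(37-2)
= 23/35 = 0.6571

0.6571


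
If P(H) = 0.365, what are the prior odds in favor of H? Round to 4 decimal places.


Prior odds = P(H) / (1 - P(H))
= 0.365 / 0.635
= 0.5748

0.5748


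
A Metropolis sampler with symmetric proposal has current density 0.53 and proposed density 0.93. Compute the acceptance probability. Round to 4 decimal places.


For symmetric proposals, acceptance = min(1, pi(x*)/pi(x))
= min(1, 0.93/0.53)
= min(1, 1.7547) = 1.0

1.0


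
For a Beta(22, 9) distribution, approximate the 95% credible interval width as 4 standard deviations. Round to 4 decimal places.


Variance of Beta(a,b) = ab / ((a+b)^2 * (a+b+1))
= 22*9 / ((31)^2 * 32)
= 0.0064
SD = sqrt(0.0064) = 0.0802
Width = 4 * SD = 0.321

0.321


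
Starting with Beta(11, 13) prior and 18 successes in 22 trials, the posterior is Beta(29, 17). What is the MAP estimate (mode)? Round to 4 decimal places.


The mode of Beta(a, b) when a > 1 and b > 1 is (a-1)/(a+b-2)
= (29 - 1) / (29 + 17 - 2)
= 28 / 44
= 0.6364

0.6364


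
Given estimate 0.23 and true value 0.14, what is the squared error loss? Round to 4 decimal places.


Squared error = (estimate - true)^2
Difference = 0.09
Loss = 0.09^2 = 0.0081

0.0081


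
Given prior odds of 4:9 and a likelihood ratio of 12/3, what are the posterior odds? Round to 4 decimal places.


Posterior odds = prior odds * LR
Prior odds = 4/9 = 0.4444
LR = 12/3 = 4.0
Posterior odds = 0.4444 * 4.0 = 1.7778

1.7778


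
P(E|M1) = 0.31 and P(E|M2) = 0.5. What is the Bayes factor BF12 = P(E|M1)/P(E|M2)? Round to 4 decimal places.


Bayes factor BF12 = P(E|M1) / P(E|M2)
= 0.31 / 0.5
= 0.62

0.62


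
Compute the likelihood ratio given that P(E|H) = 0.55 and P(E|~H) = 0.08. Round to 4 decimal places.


LR = P(E|H) / P(E|~H)
= 0.55 / 0.08 = 6.875

6.875


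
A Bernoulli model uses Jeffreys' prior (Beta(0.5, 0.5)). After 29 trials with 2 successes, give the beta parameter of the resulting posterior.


Posterior = Beta(prior_alpha + successes, prior_beta + failures)
= Beta(0.5 + 2, 0.5 + 27)
Posterior beta = 0.5 + (n - k) = 0.5 + 27 = 27.5

27.5


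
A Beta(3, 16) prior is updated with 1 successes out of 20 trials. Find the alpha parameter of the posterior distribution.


In the Beta-Binomial conjugate update:
alpha_post = alpha_prior + successes
= 3 + 1
= 4

4


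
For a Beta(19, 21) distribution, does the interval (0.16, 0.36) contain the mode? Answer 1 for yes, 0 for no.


Mode of Beta(a,b) = (a-1)/(a+b-2)
= (19-1)/(19+21-2) = 0.4737
Check: 0.16 <= 0.4737 <= 0.36?
Result: 0

0


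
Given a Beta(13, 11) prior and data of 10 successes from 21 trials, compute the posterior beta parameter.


Number of failures = 21 - 10 = 11
Posterior beta = 11 + 11 = 22

22


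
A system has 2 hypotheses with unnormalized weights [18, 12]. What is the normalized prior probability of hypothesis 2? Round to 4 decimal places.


The normalized prior is the weight divided by the total.
Total weight = 30
P(H2) = 12 / 30 = 0.4

0.4


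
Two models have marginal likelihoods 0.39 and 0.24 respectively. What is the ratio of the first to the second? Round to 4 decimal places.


Evidence ratio = 0.39 / 0.24
= 1.625

1.625


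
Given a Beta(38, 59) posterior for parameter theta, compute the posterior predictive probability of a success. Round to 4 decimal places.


For a Beta-Bernoulli model, the predictive probability is the mean:
P(success) = 38/(38+59) = 38/97 = 0.3918

0.3918


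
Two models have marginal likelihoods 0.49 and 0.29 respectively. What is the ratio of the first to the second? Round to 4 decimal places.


Evidence ratio = 0.49 / 0.29
= 1.6897

1.6897


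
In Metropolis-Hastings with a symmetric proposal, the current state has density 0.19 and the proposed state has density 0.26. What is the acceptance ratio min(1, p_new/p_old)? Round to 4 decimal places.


Ratio = p_new / p_old = 0.26 / 0.19 = 1.3684
Acceptance = min(1, 1.3684) = 1.0

1.0


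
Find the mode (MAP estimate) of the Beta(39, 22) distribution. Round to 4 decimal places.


For Beta(a,b) with a,b > 1:
Mode = (a-1)/(a+b-2) = (39-1)/(61-2)
= 38/59 = 0.6441

0.6441


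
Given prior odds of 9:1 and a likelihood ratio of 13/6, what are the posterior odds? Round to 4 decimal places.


Posterior odds = prior odds * LR
Prior odds = 9/1 = 9.0
LR = 13/6 = 2.1667
Posterior odds = 9.0 * 2.1667 = 19.5

19.5


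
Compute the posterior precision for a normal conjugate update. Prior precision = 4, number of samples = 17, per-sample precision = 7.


tau_post = tau_0 + n * tau
= 4 + 17 * 7 = 123

123


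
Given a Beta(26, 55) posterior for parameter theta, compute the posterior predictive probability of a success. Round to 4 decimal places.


For a Beta-Bernoulli model, the predictive probability is the mean:
P(success) = 26/(26+55) = 26/81 = 0.321

0.321


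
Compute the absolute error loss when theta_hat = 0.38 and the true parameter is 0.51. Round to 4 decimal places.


L = |theta_hat - theta_true|
= |0.38 - 0.51| = 0.13

0.13


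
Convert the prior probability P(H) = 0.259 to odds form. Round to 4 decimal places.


P(not H) = 1 - 0.259 = 0.741
Odds = 0.259 / 0.741 = 0.3495

0.3495


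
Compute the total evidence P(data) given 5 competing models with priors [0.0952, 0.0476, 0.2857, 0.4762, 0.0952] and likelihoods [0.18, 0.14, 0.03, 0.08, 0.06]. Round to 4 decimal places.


Marginal likelihood = sum P(model_i) * P(data|model_i)
Model 1: 0.0952 * 0.18 = 0.0171
Model 2: 0.0476 * 0.14 = 0.0067
Model 3: 0.2857 * 0.03 = 0.0086
Model 4: 0.4762 * 0.08 = 0.0381
Model 5: 0.0952 * 0.06 = 0.0057
Total = 0.0762

0.0762


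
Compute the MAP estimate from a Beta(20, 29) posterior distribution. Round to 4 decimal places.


MAP = mode of Beta distribution
= (alpha - 1)/(alpha + beta - 2)
= (20-1)/(20+29-2)
= 19/47 = 0.4043

0.4043


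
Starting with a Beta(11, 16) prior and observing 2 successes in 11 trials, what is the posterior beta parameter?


Posterior beta = prior beta + failures
Failures = 11 - 2 = 9
beta_post = 16 + 9 = 25

25


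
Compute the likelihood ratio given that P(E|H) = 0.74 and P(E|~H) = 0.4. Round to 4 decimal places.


LR = P(E|H) / P(E|~H)
= 0.74 / 0.4 = 1.85

1.85


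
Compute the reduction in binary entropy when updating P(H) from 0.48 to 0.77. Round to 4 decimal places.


H_before = -p*log2(p) - (1-p)*log2(1-p) for p=0.48: 0.9988
H_after for p=0.77: 0.778
Reduction = 0.9988 - 0.778 = 0.2208

0.2208


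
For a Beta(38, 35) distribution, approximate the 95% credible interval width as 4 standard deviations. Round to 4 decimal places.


Variance of Beta(a,b) = ab / ((a+b)^2 * (a+b+1))
= 38*35 / ((73)^2 * 74)
= 0.0034
SD = sqrt(0.0034) = 0.0581
Width = 4 * SD = 0.2323

0.2323


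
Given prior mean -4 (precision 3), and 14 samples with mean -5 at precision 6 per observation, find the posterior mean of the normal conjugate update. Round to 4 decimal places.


The posterior mean is a precision-weighted average of prior and data.
Post. prec. = 3 + 84 = 87
Post. mean = (-12 + -420)/87 = -432/87 = -4.9655

-4.9655


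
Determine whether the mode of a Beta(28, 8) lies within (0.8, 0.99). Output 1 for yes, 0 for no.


First find the mode: (a-1)/(a+b-2) = 0.7941
Is 0.7941 in (0.8, 0.99)? 0

0


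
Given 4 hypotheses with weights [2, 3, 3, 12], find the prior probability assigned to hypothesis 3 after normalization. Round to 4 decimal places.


To normalize, divide each weight by the sum of all weights.
Sum = 20
Prior(H3) = 3/20 = 0.15

0.15


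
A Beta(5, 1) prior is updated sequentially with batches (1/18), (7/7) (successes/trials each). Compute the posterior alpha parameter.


Sequential conjugate updating is equivalent to a single batch update.
Total successes across all batches = 8
alpha_posterior = alpha_prior + total_successes = 5 + 8
= 13

13


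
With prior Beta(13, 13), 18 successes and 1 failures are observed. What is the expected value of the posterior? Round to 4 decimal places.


Posterior = Beta(31, 14)
E[theta] = alpha/(alpha+beta)
= 31/45 = 0.6889

0.6889


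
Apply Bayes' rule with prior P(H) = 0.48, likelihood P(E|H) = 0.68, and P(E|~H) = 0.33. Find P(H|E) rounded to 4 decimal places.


Step 1: Compute marginal P(E) = P(E|H)P(H) + P(E|~H)P(~H)
= 0.68*0.48 + 0.33*0.52 = 0.498
Step 2: P(H|E) = P(E|H)P(H)/P(E) = 0.3264/0.498
= 0.6554

0.6554


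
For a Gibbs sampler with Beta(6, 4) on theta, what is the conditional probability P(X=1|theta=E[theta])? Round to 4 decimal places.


E[theta] = 6/(6+4) = 0.6
P(X=1|theta) = theta = 0.6

0.6


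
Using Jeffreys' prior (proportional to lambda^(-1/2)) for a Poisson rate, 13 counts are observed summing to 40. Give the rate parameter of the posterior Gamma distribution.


Conjugate update: Gamma(prior_shape + S, prior_rate + n).
Prior shape = 0.5, prior rate = 0.
Posterior rate = 0 + n = 13

13.0


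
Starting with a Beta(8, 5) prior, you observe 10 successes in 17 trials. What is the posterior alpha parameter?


For a Beta-Binomial conjugate model:
Posterior alpha = prior alpha + number of successes
= 8 + 10 = 18

18


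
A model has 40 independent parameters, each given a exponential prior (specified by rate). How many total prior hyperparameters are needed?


Each exponential prior needs 1 hyperparameter (rate).
Total = 1 * 40 = 40

40


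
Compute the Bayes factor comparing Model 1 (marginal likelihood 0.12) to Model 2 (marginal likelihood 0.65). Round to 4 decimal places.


BF12 = marginal likelihood of M1 / marginal likelihood of M2
= 0.12/0.65
= 0.1846

0.1846


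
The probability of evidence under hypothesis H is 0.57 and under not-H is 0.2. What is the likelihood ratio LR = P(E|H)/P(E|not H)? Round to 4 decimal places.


LR = 0.57 / 0.2
= 2.85

2.85


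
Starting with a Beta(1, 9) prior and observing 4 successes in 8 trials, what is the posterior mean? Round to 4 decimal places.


Posterior parameters: alpha = 1 + 4 = 5
beta = 9 + 4 = 13
Posterior mean = alpha / (alpha + beta) = 5 / 18
= 0.2778

0.2778


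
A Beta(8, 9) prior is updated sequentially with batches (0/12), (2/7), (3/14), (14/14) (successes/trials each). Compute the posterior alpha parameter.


Sequential conjugate updating is equivalent to a single batch update.
Total successes across all batches = 19
alpha_posterior = alpha_prior + total_successes = 8 + 19
= 27

27


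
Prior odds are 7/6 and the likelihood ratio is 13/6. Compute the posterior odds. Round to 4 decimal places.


Posterior odds = prior odds * likelihood ratio
= (7/6) * (13/6)
= 91 / 36
= 2.5278

2.5278


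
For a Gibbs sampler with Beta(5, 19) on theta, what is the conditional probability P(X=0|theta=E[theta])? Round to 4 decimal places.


E[theta] = 5/(5+19) = 0.2083
P(X=0|theta) = 1 - theta = 0.7917

0.7917


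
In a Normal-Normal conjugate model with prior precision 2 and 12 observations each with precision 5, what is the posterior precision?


Posterior precision = prior precision + n * observation precision
= 2 + 12 * 5
= 2 + 60 = 62

62


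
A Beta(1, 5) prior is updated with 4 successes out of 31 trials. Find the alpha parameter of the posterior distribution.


In the Beta-Binomial conjugate update:
alpha_post = alpha_prior + successes
= 1 + 4
= 5

5


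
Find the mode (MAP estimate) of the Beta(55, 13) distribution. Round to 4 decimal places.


For Beta(a,b) with a,b > 1:
Mode = (a-1)/(a+b-2) = (55-1)/(68-2)
= 54/66 = 0.8182

0.8182


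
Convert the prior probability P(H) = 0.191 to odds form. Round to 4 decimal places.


P(not H) = 1 - 0.191 = 0.809
Odds = 0.191 / 0.809 = 0.2361

0.2361


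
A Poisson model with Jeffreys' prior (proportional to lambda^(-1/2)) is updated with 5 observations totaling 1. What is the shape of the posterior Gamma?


Posterior = Gamma(0.5 + S, n)
= Gamma(0.5 + 1, 5)
Posterior shape = 0.5 + S = 0.5 + 1 = 1.5

1.5


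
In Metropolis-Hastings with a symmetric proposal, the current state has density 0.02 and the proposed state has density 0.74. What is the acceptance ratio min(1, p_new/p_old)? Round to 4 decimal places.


Ratio = p_new / p_old = 0.74 / 0.02 = 37.0
Acceptance = min(1, 37.0) = 1.0

1.0


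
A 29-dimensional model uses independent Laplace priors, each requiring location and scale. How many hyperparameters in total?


Per parameter: 2 (location and scale).
Total = 29 * 2 = 58

58


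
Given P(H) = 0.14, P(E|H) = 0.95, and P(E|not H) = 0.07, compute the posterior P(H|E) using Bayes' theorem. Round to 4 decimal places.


By Bayes' theorem: P(H|E) = P(E|H)*P(H) / P(E)
P(E) = P(E|H)*P(H) + P(E|not H)*P(not H)
P(E) = 0.95*0.14 + 0.07*0.86 = 0.1932
P(H|E) = 0.95*0.14 / 0.1932 = 0.6884

0.6884


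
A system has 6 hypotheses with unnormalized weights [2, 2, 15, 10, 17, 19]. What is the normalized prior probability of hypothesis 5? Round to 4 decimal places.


The normalized prior is the weight divided by the total.
Total weight = 65
P(H5) = 17 / 65 = 0.2615

0.2615


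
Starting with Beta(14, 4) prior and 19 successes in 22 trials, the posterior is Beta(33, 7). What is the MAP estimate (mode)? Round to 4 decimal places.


The mode of Beta(a, b) when a > 1 and b > 1 is (a-1)/(a+b-2)
= (33 - 1) / (33 + 7 - 2)
= 32 / 38
= 0.8421

0.8421


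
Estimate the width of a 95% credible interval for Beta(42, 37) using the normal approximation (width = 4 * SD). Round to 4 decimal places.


For Beta(a,b): Var = ab/((a+b)^2(a+b+1))
Var = 0.0031, SD = 0.0558
Approximate 95% CI width = 4 * 0.0558 = 0.2232

0.2232


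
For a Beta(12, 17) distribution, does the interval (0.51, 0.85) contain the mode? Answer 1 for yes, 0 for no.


Mode of Beta(a,b) = (a-1)/(a+b-2)
= (12-1)/(12+17-2) = 0.4074
Check: 0.51 <= 0.4074 <= 0.85?
Result: 0

0


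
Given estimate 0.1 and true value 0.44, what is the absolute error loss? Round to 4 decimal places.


Absolute error = |estimate - true|
= |-0.34| = 0.34

0.34


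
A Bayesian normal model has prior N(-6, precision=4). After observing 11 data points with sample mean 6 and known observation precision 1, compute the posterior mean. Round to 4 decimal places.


Posterior mean = (prior_precision * prior_mean + n * data_precision * data_mean) / (prior_precision + n * data_precision)
Numerator = 4*-6 + 11*1*6 = 42
Denominator = 4 + 11*1 = 15
Posterior mean = 2.8

2.8


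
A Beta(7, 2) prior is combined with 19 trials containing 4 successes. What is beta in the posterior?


In conjugate updating:
beta_posterior = beta_prior + (n - k)
= 2 + (19 - 4)
= 2 + 15 = 17

17


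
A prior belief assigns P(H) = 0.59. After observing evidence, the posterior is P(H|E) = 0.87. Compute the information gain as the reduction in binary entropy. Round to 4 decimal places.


H(prior) = -0.59*log2(0.59) - 0.41*log2(0.41)
= 0.9765
H(post) = -0.87*log2(0.87) - 0.13*log2(0.13)
= 0.5574
IG = 0.9765 - 0.5574 = 0.4191

0.4191


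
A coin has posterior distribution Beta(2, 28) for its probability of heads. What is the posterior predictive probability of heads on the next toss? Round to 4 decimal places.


Posterior predictive = E[theta] = alpha/(alpha+beta)
= 2/30
= 0.0667

0.0667


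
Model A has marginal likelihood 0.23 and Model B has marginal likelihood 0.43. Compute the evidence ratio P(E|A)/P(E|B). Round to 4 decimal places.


Evidence ratio = P(E|A) / P(E|B)
= 0.23 / 0.43
= 0.5349

0.5349


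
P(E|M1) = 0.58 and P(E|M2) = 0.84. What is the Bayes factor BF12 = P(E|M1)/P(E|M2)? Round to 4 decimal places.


Bayes factor BF12 = P(E|M1) / P(E|M2)
= 0.58 / 0.84
= 0.6905

0.6905


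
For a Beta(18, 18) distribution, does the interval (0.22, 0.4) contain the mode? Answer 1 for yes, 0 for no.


Mode of Beta(a,b) = (a-1)/(a+b-2)
= (18-1)/(18+18-2) = 0.5
Check: 0.22 <= 0.5 <= 0.4?
Result: 0

0


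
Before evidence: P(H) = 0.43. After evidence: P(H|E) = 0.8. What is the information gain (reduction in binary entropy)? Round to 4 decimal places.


Prior entropy = 0.9858
Posterior entropy = 0.7219
Information gain = 0.9858 - 0.7219 = 0.2639

0.2639


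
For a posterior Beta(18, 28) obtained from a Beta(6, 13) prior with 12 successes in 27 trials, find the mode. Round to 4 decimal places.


Mode = (alpha - 1) / (alpha + beta - 2)
= 17 / 44
= 0.3864

0.3864


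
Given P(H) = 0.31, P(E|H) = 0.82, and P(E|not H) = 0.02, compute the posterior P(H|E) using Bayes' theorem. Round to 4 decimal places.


By Bayes' theorem: P(H|E) = P(E|H)*P(H) / P(E)
P(E) = P(E|H)*P(H) + P(E|not H)*P(not H)
P(E) = 0.82*0.31 + 0.02*0.69 = 0.268
P(H|E) = 0.82*0.31 / 0.268 = 0.9485

0.9485


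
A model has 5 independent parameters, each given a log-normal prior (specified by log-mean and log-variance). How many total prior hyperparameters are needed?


Each log-normal prior needs 2 hyperparameters (log-mean and log-variance).
Total = 2 * 5 = 10

10


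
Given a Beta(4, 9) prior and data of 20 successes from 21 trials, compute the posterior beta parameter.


Number of failures = 21 - 20 = 1
Posterior beta = 9 + 1 = 10

10


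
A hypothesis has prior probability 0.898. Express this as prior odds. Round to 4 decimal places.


Odds = P(H) / P(not H) = 0.898 / 0.102
= 8.8039

8.8039


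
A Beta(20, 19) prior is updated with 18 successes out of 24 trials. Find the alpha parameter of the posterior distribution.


In the Beta-Binomial conjugate update:
alpha_post = alpha_prior + successes
= 20 + 18
= 38

38


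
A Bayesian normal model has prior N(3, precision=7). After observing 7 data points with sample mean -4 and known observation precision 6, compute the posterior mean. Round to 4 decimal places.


Posterior mean = (prior_precision * prior_mean + n * data_precision * data_mean) / (prior_precision + n * data_precision)
Numerator = 7*3 + 7*6*-4 = -147
Denominator = 7 + 7*6 = 49
Posterior mean = -3.0

-3.0


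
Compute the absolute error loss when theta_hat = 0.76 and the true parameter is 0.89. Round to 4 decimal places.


L = |theta_hat - theta_true|
= |0.76 - 0.89| = 0.13

0.13


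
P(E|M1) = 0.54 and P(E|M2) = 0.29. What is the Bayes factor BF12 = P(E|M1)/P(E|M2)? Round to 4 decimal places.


Bayes factor BF12 = P(E|M1) / P(E|M2)
= 0.54 / 0.29
= 1.8621

1.8621
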